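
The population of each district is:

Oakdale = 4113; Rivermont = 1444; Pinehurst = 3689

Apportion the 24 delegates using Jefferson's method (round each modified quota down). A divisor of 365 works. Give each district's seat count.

Oakdale 11, Rivermont 3, Pinehurst 10

With modified divisor 365: modified quotas Oakdale 11.268, Rivermont 3.956, Pinehurst 10.107.
Rounding down: Oakdale 11, Rivermont 3, Pinehurst 10 (total 24).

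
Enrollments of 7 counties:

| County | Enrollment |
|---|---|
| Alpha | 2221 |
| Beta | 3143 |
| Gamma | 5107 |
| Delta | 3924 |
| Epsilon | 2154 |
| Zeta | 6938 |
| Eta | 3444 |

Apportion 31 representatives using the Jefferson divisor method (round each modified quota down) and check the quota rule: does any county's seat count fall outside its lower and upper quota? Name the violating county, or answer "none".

Standard quotas: Alpha 2.557, Beta 3.618, Gamma 5.879, Delta 4.517, Epsilon 2.479, Zeta 7.986, Eta 3.964.
Jefferson allocation: Alpha 2, Beta 4, Gamma 6, Delta 5, Epsilon 2, Zeta 8, Eta 4.
Every allocation lies between the lower and upper quota.

none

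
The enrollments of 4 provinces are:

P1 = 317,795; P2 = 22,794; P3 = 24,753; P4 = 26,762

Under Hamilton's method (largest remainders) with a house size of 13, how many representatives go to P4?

Standard divisor: 392104 ÷ 13 ≈ 30161.846.
Standard quotas: P1 10.5363, P2 0.7557, P3 0.8207, P4 0.8873.
Lower quotas: P1 10, P2 0, P3 0, P4 0 (sum 10, leaving 3 seats).
Remainders in descending order: P4 0.8873, P3 0.8207, P2 0.7557, P1 0.5363.
Largest remainders: P4, P3, P2 receive the extra seats.
P4 receives 1.

1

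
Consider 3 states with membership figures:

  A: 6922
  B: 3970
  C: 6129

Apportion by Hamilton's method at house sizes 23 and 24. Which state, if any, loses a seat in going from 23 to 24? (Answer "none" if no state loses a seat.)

At 23 seats: A 9, B 6, C 8.
At 24 seats: A 10, B 5, C 9.
B drops from 6 to 5.

B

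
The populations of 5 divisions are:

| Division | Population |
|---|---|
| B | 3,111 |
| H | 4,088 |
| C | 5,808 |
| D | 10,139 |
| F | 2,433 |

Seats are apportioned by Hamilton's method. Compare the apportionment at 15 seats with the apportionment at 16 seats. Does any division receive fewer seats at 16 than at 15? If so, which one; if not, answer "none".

At 15 seats: B 2, H 2, C 3, D 6, F 2.
At 16 seats: B 2, H 3, C 4, D 6, F 1.
F drops from 2 to 1.

F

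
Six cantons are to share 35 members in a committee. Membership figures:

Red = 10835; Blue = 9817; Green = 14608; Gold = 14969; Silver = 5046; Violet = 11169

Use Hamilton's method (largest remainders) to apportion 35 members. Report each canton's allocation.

Red 6, Blue 5, Green 8, Gold 8, Silver 2, Violet 6

Total 66444; standard divisor 66444/35 ≈ 1898.4.
Standard quotas: Red 5.7074, Blue 5.1712, Green 7.6949, Gold 7.8851, Silver 2.6580, Violet 5.8834.
Lower quotas: Red 5, Blue 5, Green 7, Gold 7, Silver 2, Violet 5 (sum 31, leaving 4 seats).
Remainders in descending order: Gold 0.8851, Violet 0.8834, Red 0.7074, Green 0.6949, Silver 0.6580, Blue 0.1712.
The surplus seats go to Gold, Violet, Red, Green.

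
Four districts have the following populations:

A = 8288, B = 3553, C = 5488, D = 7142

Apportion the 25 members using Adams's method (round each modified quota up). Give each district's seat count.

Standard divisor 24471/25 ≈ 978.84; standard quotas: A 8.467, B 3.630, C 5.607, D 7.296.
Rounding up gives 9, 4, 6, 8 = 27 seats, so the divisor must be adjusted.
With modified divisor 1070: modified quotas A 7.746, B 3.321, C 5.129, D 6.675.
Rounding up: A 8, B 4, C 6, D 7 (total 25).

A 8; B 4; C 6; D 7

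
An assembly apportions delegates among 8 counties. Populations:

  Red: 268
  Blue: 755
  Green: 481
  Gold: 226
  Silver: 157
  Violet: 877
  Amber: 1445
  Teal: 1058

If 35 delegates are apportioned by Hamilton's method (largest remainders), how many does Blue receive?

5

The standard divisor is 5267/35 ≈ 150.486.
Standard quotas: Red 1.781, Blue 5.017, Green 3.196, Gold 1.502, Silver 1.043, Violet 5.828, Amber 9.602, Teal 7.031.
Lower quotas: Red 1, Blue 5, Green 3, Gold 1, Silver 1, Violet 5, Amber 9, Teal 7 (sum 32, leaving 3 seats).
Remainders in descending order: Violet 0.828, Red 0.781, Amber 0.602, Gold 0.502, Green 0.196, Silver 0.043, Teal 0.031, Blue 0.017.
The surplus seats go to Violet, Red, Amber.
Blue receives 5.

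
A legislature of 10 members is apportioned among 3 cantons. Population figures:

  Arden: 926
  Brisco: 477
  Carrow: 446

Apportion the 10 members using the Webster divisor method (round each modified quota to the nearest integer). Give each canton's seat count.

Standard divisor 1849/10 ≈ 184.9; standard quotas: Arden 5.008, Brisco 2.580, Carrow 2.412.
Rounding to the nearest integer gives Arden 5, Brisco 3, Carrow 2 — total 10, matching the house size, so no adjustment is needed.

Arden 5, Brisco 3, Carrow 2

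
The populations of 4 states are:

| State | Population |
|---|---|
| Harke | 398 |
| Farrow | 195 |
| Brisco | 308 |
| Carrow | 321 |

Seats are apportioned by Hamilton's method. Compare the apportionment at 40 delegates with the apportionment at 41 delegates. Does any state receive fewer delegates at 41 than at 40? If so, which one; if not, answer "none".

none

At 40 seats: Harke 13, Farrow 6, Brisco 10, Carrow 11.
At 41 seats: Harke 13, Farrow 7, Brisco 10, Carrow 11.
No state's allocation decreased.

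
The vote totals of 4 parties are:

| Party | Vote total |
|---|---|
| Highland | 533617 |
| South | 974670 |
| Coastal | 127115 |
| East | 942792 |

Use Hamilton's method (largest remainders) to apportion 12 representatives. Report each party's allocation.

Highland=2, South=5, Coastal=1, East=4

Total 2578194; standard divisor 2578194/12 ≈ 214849.5.
Standard quotas: Highland 2.4837, South 4.5365, Coastal 0.5916, East 4.3882.
Lower quotas: Highland 2, South 4, Coastal 0, East 4 (sum 10, leaving 2 seats).
Remainders in descending order: Coastal 0.5916, South 0.5365, Highland 0.4837, East 0.3882.
Largest remainders: Coastal, South receive the extra seats.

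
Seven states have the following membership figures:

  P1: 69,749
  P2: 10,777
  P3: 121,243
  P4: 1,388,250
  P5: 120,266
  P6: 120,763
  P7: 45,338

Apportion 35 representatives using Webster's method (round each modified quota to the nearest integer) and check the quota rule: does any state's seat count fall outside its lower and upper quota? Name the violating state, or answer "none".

P4

Standard quotas: P1 1.301, P2 0.201, P3 2.262, P4 25.895, P5 2.243, P6 2.253, P7 0.846.
Webster allocation: P1 1, P2 0, P3 2, P4 27, P5 2, P6 2, P7 1.
P4 has quota 25.895 (lower 25, upper 26) but receives 27 — outside the quota interval.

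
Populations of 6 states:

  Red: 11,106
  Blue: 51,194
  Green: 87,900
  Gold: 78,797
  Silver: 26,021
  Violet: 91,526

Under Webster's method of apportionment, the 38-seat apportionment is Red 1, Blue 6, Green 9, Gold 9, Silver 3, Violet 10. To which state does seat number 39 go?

Green

Priority for the next seat is population ÷ (current seats + 0.5).
Priorities: Red 7404.000, Blue 7876.000, Green 9252.632, Gold 8294.421, Silver 7434.571, Violet 8716.762.
Highest priority: Green.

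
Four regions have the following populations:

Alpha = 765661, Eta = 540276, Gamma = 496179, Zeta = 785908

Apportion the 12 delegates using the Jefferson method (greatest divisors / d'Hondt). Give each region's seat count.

Alpha=4, Eta=2, Gamma=2, Zeta=4

Standard divisor 2588024/12 ≈ 215668.667; standard quotas: Alpha 3.550, Eta 2.505, Gamma 2.301, Zeta 3.644.
Rounding down gives 3, 2, 2, 3 = 10 seats, so the divisor must be adjusted.
With modified divisor 185800: modified quotas Alpha 4.121, Eta 2.908, Gamma 2.671, Zeta 4.230.
Rounding down: Alpha 4, Eta 2, Gamma 2, Zeta 4 (total 12).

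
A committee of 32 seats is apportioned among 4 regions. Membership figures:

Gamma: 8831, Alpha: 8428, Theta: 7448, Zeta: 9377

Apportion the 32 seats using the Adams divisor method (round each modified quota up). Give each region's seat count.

Gamma: 8, Alpha: 8, Theta: 7, Zeta: 9

Standard divisor 34084/32 ≈ 1065.125; standard quotas: Gamma 8.291, Alpha 7.913, Theta 6.993, Zeta 8.804.
Rounding up gives 9, 8, 7, 9 = 33 seats, so the divisor must be adjusted.
With modified divisor 1140: modified quotas Gamma 7.746, Alpha 7.393, Theta 6.533, Zeta 8.225.
Rounding up: Gamma 8, Alpha 8, Theta 7, Zeta 9 (total 32).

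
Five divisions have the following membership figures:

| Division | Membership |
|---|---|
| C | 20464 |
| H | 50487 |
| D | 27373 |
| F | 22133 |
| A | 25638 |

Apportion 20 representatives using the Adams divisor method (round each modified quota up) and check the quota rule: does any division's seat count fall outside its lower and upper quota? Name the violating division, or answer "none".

Standard quotas: C 2.801, H 6.912, D 3.747, F 3.030, A 3.510.
Adams allocation: C 3, H 6, D 4, F 3, A 4.
Every allocation lies between the lower and upper quota.

none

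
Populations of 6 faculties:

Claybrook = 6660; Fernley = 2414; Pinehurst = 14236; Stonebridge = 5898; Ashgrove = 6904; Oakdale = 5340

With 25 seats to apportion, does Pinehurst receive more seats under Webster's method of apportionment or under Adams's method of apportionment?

Webster

Webster: Claybrook 4, Fernley 1, Pinehurst 9, Stonebridge 4, Ashgrove 4, Oakdale 3.
Adams: Claybrook 4, Fernley 2, Pinehurst 8, Stonebridge 4, Ashgrove 4, Oakdale 3.
Pinehurst gets 9 under Webster and 8 under Adams.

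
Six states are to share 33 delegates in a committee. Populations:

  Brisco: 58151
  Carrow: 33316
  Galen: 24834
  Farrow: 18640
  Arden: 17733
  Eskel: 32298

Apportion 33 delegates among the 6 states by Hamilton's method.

Brisco 10; Carrow 6; Galen 5; Farrow 3; Arden 3; Eskel 6

The standard divisor is 184972/33 ≈ 5605.212.
Standard quotas: Brisco 10.3745, Carrow 5.9438, Galen 4.4305, Farrow 3.3255, Arden 3.1637, Eskel 5.7621.
Lower quotas: Brisco 10, Carrow 5, Galen 4, Farrow 3, Arden 3, Eskel 5 (sum 30, leaving 3 seats).
Remainders in descending order: Carrow 0.9438, Eskel 0.7621, Galen 0.4305, Brisco 0.3745, Farrow 0.3255, Arden 0.1637.
Largest remainders: Carrow, Eskel, Galen receive the extra seats.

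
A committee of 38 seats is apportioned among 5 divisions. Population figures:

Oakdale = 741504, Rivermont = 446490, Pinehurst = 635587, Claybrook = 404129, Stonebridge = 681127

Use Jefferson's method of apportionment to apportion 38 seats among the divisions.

Oakdale: 10; Rivermont: 6; Pinehurst: 8; Claybrook: 5; Stonebridge: 9

Standard divisor 2908837/38 ≈ 76548.342; standard quotas: Oakdale 9.687, Rivermont 5.833, Pinehurst 8.303, Claybrook 5.279, Stonebridge 8.898.
Rounding down gives 9, 5, 8, 5, 8 = 35 seats, so the divisor must be adjusted.
With modified divisor 72400: modified quotas Oakdale 10.242, Rivermont 6.167, Pinehurst 8.779, Claybrook 5.582, Stonebridge 9.408.
Rounding down: Oakdale 10, Rivermont 6, Pinehurst 8, Claybrook 5, Stonebridge 9 (total 38).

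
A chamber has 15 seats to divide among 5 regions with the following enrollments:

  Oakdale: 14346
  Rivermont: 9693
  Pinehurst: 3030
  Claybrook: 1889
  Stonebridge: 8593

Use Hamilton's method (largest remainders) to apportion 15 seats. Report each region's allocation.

Standard divisor: 37551 ÷ 15 ≈ 2503.4.
Standard quotas: Oakdale 5.7306, Rivermont 3.8719, Pinehurst 1.2104, Claybrook 0.7546, Stonebridge 3.4325.
Lower quotas: Oakdale 5, Rivermont 3, Pinehurst 1, Claybrook 0, Stonebridge 3 (sum 12, leaving 3 seats).
Remainders in descending order: Rivermont 0.8719, Claybrook 0.7546, Oakdale 0.7306, Stonebridge 0.4325, Pinehurst 0.2104.
The surplus seats go to Rivermont, Claybrook, Oakdale.

Oakdale: 6, Rivermont: 4, Pinehurst: 1, Claybrook: 1, Stonebridge: 3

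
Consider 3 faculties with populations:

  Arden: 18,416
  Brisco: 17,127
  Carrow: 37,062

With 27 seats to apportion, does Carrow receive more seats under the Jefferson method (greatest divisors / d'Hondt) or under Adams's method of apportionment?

Jefferson: Arden 7, Brisco 6, Carrow 14.
Adams: Arden 7, Brisco 7, Carrow 13.
Carrow gets 14 under Jefferson and 13 under Adams.

Jefferson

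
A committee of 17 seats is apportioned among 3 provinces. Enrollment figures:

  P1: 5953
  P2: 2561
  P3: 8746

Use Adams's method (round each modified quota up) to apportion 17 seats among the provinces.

P1=6; P2=3; P3=8

Standard divisor 17260/17 ≈ 1015.294; standard quotas: P1 5.863, P2 2.522, P3 8.614.
Rounding up gives 6, 3, 9 = 18 seats, so the divisor must be adjusted.
With modified divisor 1100: modified quotas P1 5.412, P2 2.328, P3 7.951.
Rounding up: P1 6, P2 3, P3 8 (total 17).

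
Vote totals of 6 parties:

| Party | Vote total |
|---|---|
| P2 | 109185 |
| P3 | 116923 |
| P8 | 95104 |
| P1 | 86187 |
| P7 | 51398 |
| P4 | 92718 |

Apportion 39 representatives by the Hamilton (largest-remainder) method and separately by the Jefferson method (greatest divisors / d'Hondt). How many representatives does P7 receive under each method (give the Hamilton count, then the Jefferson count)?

4 and 3

Hamilton: P2 8, P3 8, P8 7, P1 6, P7 4, P4 6.
Jefferson: P2 8, P3 8, P8 7, P1 6, P7 3, P4 7.
P7 gets 4 under Hamilton and 3 under Jefferson.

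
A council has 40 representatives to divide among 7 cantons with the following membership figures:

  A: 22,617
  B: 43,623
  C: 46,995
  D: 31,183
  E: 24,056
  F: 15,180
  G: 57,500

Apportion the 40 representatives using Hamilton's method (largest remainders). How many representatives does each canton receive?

Total 241154; standard divisor 241154/40 ≈ 6028.85.
Standard quotas: A 3.7515, B 7.2357, C 7.7950, D 5.1723, E 3.9901, F 2.5179, G 9.5375.
Lower quotas: A 3, B 7, C 7, D 5, E 3, F 2, G 9 (sum 36, leaving 4 seats).
Remainders in descending order: E 0.9901, C 0.7950, A 0.7515, G 0.5375, F 0.5179, B 0.2357, D 0.1723.
The surplus seats go to E, C, A, G.

A 4, B 7, C 8, D 5, E 4, F 2, G 10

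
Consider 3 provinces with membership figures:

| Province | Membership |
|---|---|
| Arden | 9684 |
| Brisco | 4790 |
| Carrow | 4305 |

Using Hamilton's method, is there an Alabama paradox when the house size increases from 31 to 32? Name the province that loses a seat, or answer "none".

none

At 31 seats: Arden 16, Brisco 8, Carrow 7.
At 32 seats: Arden 17, Brisco 8, Carrow 7.
No province's allocation decreased.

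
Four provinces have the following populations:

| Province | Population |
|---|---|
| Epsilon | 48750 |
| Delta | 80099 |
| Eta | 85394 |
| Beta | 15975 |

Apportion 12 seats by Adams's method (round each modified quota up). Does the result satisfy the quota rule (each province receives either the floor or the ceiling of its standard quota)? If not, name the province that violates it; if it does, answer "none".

none

Standard quotas: Epsilon 2.541, Delta 4.175, Eta 4.451, Beta 0.833.
Adams allocation: Epsilon 3, Delta 4, Eta 4, Beta 1.
Every allocation lies between the lower and upper quota.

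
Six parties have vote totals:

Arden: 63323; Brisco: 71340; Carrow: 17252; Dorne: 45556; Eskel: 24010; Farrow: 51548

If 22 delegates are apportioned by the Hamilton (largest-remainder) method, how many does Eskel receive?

2

The standard divisor is 273029/22 ≈ 12410.409.
Standard quotas: Arden 5.1024, Brisco 5.7484, Carrow 1.3901, Dorne 3.6708, Eskel 1.9347, Farrow 4.1536.
Lower quotas: Arden 5, Brisco 5, Carrow 1, Dorne 3, Eskel 1, Farrow 4 (sum 19, leaving 3 seats).
Remainders in descending order: Eskel 0.9347, Brisco 0.7484, Dorne 0.6708, Carrow 0.3901, Farrow 0.1536, Arden 0.1024.
The surplus seats go to Eskel, Brisco, Dorne.
Eskel receives 2.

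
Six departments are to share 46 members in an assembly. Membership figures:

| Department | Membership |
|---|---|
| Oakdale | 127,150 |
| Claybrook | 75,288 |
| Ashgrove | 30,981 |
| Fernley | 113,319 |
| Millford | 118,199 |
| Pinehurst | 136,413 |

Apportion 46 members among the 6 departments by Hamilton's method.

Oakdale=10; Claybrook=6; Ashgrove=2; Fernley=9; Millford=9; Pinehurst=10

The standard divisor is 601350/46 ≈ 13072.826.
Standard quotas: Oakdale 9.7263, Claybrook 5.7591, Ashgrove 2.3699, Fernley 8.6683, Millford 9.0416, Pinehurst 10.4349.
Lower quotas: Oakdale 9, Claybrook 5, Ashgrove 2, Fernley 8, Millford 9, Pinehurst 10 (sum 43, leaving 3 seats).
Remainders in descending order: Claybrook 0.7591, Oakdale 0.7263, Fernley 0.6683, Pinehurst 0.4349, Ashgrove 0.3699, Millford 0.0416.
The surplus seats go to Claybrook, Oakdale, Fernley.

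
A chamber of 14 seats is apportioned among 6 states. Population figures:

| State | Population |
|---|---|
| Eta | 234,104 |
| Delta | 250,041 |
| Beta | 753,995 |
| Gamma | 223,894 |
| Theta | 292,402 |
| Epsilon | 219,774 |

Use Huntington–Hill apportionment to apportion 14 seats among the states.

With divisor 156860: modified quotas Eta 1.492, Delta 1.594, Beta 4.807, Gamma 1.427, Theta 1.864, Epsilon 1.401.
Geometric-mean thresholds: Eta √(1·2)=1.414, Delta √(1·2)=1.414, Beta √(4·5)=4.472, Gamma √(1·2)=1.414, Theta √(1·2)=1.414, Epsilon √(1·2)=1.414.
Each quota rounded against its threshold gives Eta 2, Delta 2, Beta 5, Gamma 2, Theta 2, Epsilon 1 (total 14).

Eta=2, Delta=2, Beta=5, Gamma=2, Theta=2, Epsilon=1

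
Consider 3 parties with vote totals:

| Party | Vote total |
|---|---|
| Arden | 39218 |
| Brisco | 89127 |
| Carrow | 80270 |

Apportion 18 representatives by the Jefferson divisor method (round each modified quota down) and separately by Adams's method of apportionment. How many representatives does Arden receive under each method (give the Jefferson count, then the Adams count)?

3 and 4

Jefferson: Arden 3, Brisco 8, Carrow 7.
Adams: Arden 4, Brisco 7, Carrow 7.
Arden gets 3 under Jefferson and 4 under Adams.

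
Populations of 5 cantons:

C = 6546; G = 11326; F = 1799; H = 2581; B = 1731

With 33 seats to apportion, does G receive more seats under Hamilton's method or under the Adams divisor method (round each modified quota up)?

Hamilton: C 9, G 16, F 2, H 4, B 2.
Adams: C 9, G 14, F 3, H 4, B 3.
G gets 16 under Hamilton and 14 under Adams.

Hamilton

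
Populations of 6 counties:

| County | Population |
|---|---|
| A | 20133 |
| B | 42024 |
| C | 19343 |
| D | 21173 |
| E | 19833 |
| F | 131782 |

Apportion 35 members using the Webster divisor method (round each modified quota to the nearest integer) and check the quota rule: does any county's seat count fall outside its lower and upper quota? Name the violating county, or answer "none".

Standard quotas: A 2.771, B 5.784, C 2.662, D 2.914, E 2.730, F 18.138.
Webster allocation: A 3, B 6, C 3, D 3, E 3, F 17.
F has quota 18.138 (lower 18, upper 19) but receives 17 — outside the quota interval.

F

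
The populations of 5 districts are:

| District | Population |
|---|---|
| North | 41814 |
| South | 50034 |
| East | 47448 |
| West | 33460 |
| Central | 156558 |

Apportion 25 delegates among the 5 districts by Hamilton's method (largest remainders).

Total 329314; standard divisor 329314/25 ≈ 13172.56.
Standard quotas: North 3.1743, South 3.7984, East 3.6020, West 2.5401, Central 11.8852.
Lower quotas: North 3, South 3, East 3, West 2, Central 11 (sum 22, leaving 3 seats).
Remainders in descending order: Central 0.8852, South 0.7984, East 0.6020, West 0.5401, North 0.1743.
Largest remainders: Central, South, East receive the extra seats.

North 3, South 4, East 4, West 2, Central 12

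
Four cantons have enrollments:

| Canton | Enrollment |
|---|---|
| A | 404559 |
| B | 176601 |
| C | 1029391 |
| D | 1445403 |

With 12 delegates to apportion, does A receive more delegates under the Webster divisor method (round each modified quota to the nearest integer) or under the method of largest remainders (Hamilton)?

Webster

Webster: A 2, B 1, C 4, D 5.
Hamilton: A 1, B 1, C 4, D 6.
A gets 2 under Webster and 1 under Hamilton.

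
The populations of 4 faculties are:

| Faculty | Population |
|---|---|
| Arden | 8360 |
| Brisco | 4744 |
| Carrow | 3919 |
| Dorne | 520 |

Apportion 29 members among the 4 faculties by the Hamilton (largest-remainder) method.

Arden 14, Brisco 8, Carrow 6, Dorne 1

Total 17543; standard divisor 17543/29 ≈ 604.931.
Standard quotas: Arden 13.8198, Brisco 7.8422, Carrow 6.4784, Dorne 0.8596.
Lower quotas: Arden 13, Brisco 7, Carrow 6, Dorne 0 (sum 26, leaving 3 seats).
Remainders in descending order: Dorne 0.8596, Brisco 0.8422, Arden 0.8198, Carrow 0.4784.
The surplus seats go to Dorne, Brisco, Arden.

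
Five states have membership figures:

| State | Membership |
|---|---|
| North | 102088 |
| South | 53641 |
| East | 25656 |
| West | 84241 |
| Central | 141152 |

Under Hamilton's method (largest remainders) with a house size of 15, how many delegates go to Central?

5

The standard divisor is 406778/15 ≈ 27118.533.
Standard quotas: North 3.7645, South 1.9780, East 0.9461, West 3.1064, Central 5.2050.
Lower quotas: North 3, South 1, East 0, West 3, Central 5 (sum 12, leaving 3 seats).
Remainders in descending order: South 0.9780, East 0.9461, North 0.7645, Central 0.2050, West 0.1064.
The surplus seats go to South, East, North.
Central receives 5.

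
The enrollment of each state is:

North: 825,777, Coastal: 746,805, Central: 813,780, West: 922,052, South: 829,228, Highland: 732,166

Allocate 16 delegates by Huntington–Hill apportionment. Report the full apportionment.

North=3; Coastal=2; Central=3; West=3; South=3; Highland=2

With divisor 318553: modified quotas North 2.592, Coastal 2.344, Central 2.555, West 2.895, South 2.603, Highland 2.298.
Geometric-mean thresholds: North √(2·3)=2.449, Coastal √(2·3)=2.449, Central √(2·3)=2.449, West √(2·3)=2.449, South √(2·3)=2.449, Highland √(2·3)=2.449.
Each quota rounded against its threshold gives North 3, Coastal 2, Central 3, West 3, South 3, Highland 2 (total 16).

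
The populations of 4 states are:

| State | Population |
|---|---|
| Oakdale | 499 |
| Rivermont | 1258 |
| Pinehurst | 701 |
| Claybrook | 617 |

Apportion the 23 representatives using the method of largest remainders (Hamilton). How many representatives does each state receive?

Standard divisor: 3075 ÷ 23 ≈ 133.696.
Standard quotas: Oakdale 3.732, Rivermont 9.409, Pinehurst 5.243, Claybrook 4.615.
Lower quotas: Oakdale 3, Rivermont 9, Pinehurst 5, Claybrook 4 (sum 21, leaving 2 seats).
Remainders in descending order: Oakdale 0.732, Claybrook 0.615, Rivermont 0.409, Pinehurst 0.243.
Largest remainders: Oakdale, Claybrook receive the extra seats.

Oakdale: 4, Rivermont: 9, Pinehurst: 5, Claybrook: 5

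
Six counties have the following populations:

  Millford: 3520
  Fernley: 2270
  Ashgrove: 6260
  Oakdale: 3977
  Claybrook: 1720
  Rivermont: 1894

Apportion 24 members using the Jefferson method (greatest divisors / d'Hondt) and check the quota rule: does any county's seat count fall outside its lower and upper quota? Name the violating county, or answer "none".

none

Standard quotas: Millford 4.301, Fernley 2.774, Ashgrove 7.649, Oakdale 4.860, Claybrook 2.102, Rivermont 2.314.
Jefferson allocation: Millford 4, Fernley 3, Ashgrove 8, Oakdale 5, Claybrook 2, Rivermont 2.
Every allocation lies between the lower and upper quota.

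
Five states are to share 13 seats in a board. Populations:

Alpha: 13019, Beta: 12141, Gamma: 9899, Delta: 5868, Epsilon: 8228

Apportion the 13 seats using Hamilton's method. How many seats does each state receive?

Total 49155; standard divisor 49155/13 ≈ 3781.154.
Standard quotas: Alpha 3.4431, Beta 3.2109, Gamma 2.6180, Delta 1.5519, Epsilon 2.1761.
Lower quotas: Alpha 3, Beta 3, Gamma 2, Delta 1, Epsilon 2 (sum 11, leaving 2 seats).
Remainders in descending order: Gamma 0.6180, Delta 0.5519, Alpha 0.4431, Beta 0.2109, Epsilon 0.1761.
The surplus seats go to Gamma, Delta.

Alpha=3; Beta=3; Gamma=3; Delta=2; Epsilon=2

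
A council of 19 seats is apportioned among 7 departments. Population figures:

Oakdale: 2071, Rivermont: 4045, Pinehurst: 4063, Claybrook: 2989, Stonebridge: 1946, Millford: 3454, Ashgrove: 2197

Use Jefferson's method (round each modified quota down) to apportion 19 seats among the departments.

Standard divisor 20765/19 ≈ 1092.895; standard quotas: Oakdale 1.895, Rivermont 3.701, Pinehurst 3.718, Claybrook 2.735, Stonebridge 1.781, Millford 3.160, Ashgrove 2.010.
Rounding down gives 1, 3, 3, 2, 1, 3, 2 = 15 seats, so the divisor must be adjusted.
With modified divisor 985: modified quotas Oakdale 2.103, Rivermont 4.107, Pinehurst 4.125, Claybrook 3.035, Stonebridge 1.976, Millford 3.507, Ashgrove 2.230.
Rounding down: Oakdale 2, Rivermont 4, Pinehurst 4, Claybrook 3, Stonebridge 1, Millford 3, Ashgrove 2 (total 19).

Oakdale 2, Rivermont 4, Pinehurst 4, Claybrook 3, Stonebridge 1, Millford 3, Ashgrove 2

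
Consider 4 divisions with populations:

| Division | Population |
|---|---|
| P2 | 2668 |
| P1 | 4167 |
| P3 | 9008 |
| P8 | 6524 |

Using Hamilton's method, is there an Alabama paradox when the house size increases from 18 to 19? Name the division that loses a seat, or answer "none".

P1

At 18 seats: P2 2, P1 4, P3 7, P8 5.
At 19 seats: P2 2, P1 3, P3 8, P8 6.
P1 drops from 4 to 3.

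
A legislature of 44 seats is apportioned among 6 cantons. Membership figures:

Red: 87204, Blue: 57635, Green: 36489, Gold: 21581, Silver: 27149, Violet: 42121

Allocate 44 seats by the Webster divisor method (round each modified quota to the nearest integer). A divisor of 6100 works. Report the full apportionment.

With modified divisor 6100: modified quotas Red 14.296, Blue 9.448, Green 5.982, Gold 3.538, Silver 4.451, Violet 6.905.
Rounding to the nearest integer: Red 14, Blue 9, Green 6, Gold 4, Silver 4, Violet 7 (total 44).

Red=14, Blue=9, Green=6, Gold=4, Silver=4, Violet=7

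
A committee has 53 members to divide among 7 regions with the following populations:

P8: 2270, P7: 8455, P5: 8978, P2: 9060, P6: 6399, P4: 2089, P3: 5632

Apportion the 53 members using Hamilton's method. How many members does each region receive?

P8 3, P7 10, P5 11, P2 11, P6 8, P4 3, P3 7

Standard divisor: 42883 ÷ 53 ≈ 809.113.
Standard quotas: P8 2.8055, P7 10.4497, P5 11.0961, P2 11.1974, P6 7.9087, P4 2.5818, P3 6.9607.
Lower quotas: P8 2, P7 10, P5 11, P2 11, P6 7, P4 2, P3 6 (sum 49, leaving 4 seats).
Remainders in descending order: P3 0.9607, P6 0.9087, P8 0.8055, P4 0.5818, P7 0.4497, P2 0.1974, P5 0.0961.
Largest remainders: P3, P6, P8, P4 receive the extra seats.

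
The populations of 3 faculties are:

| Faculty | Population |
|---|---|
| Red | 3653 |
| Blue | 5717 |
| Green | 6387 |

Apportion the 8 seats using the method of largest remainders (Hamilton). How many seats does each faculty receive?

Red 2; Blue 3; Green 3

Total 15757; standard divisor 15757/8 ≈ 1969.625.
Standard quotas: Red 1.8547, Blue 2.9026, Green 3.2427.
Lower quotas: Red 1, Blue 2, Green 3 (sum 6, leaving 2 seats).
Remainders in descending order: Blue 0.9026, Red 0.8547, Green 0.2427.
Largest remainders: Blue, Red receive the extra seats.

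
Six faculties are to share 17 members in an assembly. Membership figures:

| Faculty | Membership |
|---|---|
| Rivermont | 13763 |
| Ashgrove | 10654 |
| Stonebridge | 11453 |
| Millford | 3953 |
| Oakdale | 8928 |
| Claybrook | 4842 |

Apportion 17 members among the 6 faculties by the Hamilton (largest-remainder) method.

Rivermont 4, Ashgrove 3, Stonebridge 4, Millford 1, Oakdale 3, Claybrook 2

The standard divisor is 53593/17 ≈ 3152.529.
Standard quotas: Rivermont 4.3657, Ashgrove 3.3795, Stonebridge 3.6330, Millford 1.2539, Oakdale 2.8320, Claybrook 1.5359.
Lower quotas: Rivermont 4, Ashgrove 3, Stonebridge 3, Millford 1, Oakdale 2, Claybrook 1 (sum 14, leaving 3 seats).
Remainders in descending order: Oakdale 0.8320, Stonebridge 0.6330, Claybrook 0.5359, Ashgrove 0.3795, Rivermont 0.3657, Millford 0.2539.
The surplus seats go to Oakdale, Stonebridge, Claybrook.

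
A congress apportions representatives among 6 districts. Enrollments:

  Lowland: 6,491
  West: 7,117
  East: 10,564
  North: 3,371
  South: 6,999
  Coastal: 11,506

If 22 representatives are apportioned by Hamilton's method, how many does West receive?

3

Total 46048; standard divisor 46048/22 ≈ 2093.091.
Standard quotas: Lowland 3.1012, West 3.4002, East 5.0471, North 1.6105, South 3.3439, Coastal 5.4971.
Lower quotas: Lowland 3, West 3, East 5, North 1, South 3, Coastal 5 (sum 20, leaving 2 seats).
Remainders in descending order: North 0.6105, Coastal 0.4971, West 0.4002, South 0.3439, Lowland 0.1012, East 0.0471.
Largest remainders: North, Coastal receive the extra seats.
West receives 3.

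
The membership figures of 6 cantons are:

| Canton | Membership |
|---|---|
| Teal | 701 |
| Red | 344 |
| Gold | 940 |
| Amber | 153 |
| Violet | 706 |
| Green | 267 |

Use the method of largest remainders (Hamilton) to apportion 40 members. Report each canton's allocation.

Teal 9, Red 4, Gold 12, Amber 2, Violet 9, Green 4

The standard divisor is 3111/40 ≈ 77.775.
Standard quotas: Teal 9.013, Red 4.423, Gold 12.086, Amber 1.967, Violet 9.077, Green 3.433.
Lower quotas: Teal 9, Red 4, Gold 12, Amber 1, Violet 9, Green 3 (sum 38, leaving 2 seats).
Remainders in descending order: Amber 0.967, Green 0.433, Red 0.423, Gold 0.086, Violet 0.077, Teal 0.013.
Largest remainders: Amber, Green receive the extra seats.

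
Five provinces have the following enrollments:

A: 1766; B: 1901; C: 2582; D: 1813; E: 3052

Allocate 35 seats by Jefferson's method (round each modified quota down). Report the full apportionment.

A: 5, B: 6, C: 8, D: 6, E: 10

Standard divisor 11114/35 ≈ 317.543; standard quotas: A 5.561, B 5.987, C 8.131, D 5.709, E 9.611.
Rounding down gives 5, 5, 8, 5, 9 = 32 seats, so the divisor must be adjusted.
With modified divisor 300: modified quotas A 5.887, B 6.337, C 8.607, D 6.043, E 10.173.
Rounding down: A 5, B 6, C 8, D 6, E 10 (total 35).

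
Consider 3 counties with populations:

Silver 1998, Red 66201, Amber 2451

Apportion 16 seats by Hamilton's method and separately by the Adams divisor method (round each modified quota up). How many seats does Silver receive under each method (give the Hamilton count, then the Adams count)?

Hamilton: Silver 0, Red 15, Amber 1.
Adams: Silver 1, Red 14, Amber 1.
Silver gets 0 under Hamilton and 1 under Adams.

0 and 1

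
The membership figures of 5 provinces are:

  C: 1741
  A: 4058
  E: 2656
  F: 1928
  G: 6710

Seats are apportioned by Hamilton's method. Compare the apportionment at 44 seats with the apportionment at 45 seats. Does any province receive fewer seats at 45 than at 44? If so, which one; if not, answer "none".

C

At 44 seats: C 5, A 10, E 7, F 5, G 17.
At 45 seats: C 4, A 11, E 7, F 5, G 18.
C drops from 5 to 4.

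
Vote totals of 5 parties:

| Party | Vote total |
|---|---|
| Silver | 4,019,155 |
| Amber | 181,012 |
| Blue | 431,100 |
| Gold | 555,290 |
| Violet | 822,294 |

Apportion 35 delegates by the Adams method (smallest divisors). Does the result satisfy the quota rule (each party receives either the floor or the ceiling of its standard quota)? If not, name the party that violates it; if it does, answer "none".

Standard quotas: Silver 23.411, Amber 1.054, Blue 2.511, Gold 3.234, Violet 4.790.
Adams allocation: Silver 22, Amber 1, Blue 3, Gold 4, Violet 5.
Silver has quota 23.411 (lower 23, upper 24) but receives 22 — outside the quota interval.

Silver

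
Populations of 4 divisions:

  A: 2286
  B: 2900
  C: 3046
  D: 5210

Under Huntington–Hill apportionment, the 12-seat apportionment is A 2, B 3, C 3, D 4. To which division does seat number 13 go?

Priority for the next seat is population ÷ (√(s·(s+1))).
Priorities: A 933.256, B 837.158, C 879.304, D 1164.991.
Highest priority: D.

D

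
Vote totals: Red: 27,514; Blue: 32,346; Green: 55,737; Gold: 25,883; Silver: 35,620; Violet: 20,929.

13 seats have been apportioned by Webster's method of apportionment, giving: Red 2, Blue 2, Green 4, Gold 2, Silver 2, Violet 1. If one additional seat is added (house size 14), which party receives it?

Silver

Priority for the next seat is population ÷ (current seats + 0.5).
Priorities: Red 11005.600, Blue 12938.400, Green 12386.000, Gold 10353.200, Silver 14248.000, Violet 13952.667.
Highest priority: Silver.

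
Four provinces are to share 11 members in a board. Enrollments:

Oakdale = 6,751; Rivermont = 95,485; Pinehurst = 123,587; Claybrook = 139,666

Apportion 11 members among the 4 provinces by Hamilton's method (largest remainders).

Total 365489; standard divisor 365489/11 ≈ 33226.273.
Standard quotas: Oakdale 0.2032, Rivermont 2.8738, Pinehurst 3.7196, Claybrook 4.2035.
Lower quotas: Oakdale 0, Rivermont 2, Pinehurst 3, Claybrook 4 (sum 9, leaving 2 seats).
Remainders in descending order: Rivermont 0.8738, Pinehurst 0.7196, Claybrook 0.2035, Oakdale 0.2032.
Largest remainders: Rivermont, Pinehurst receive the extra seats.

Oakdale 0, Rivermont 3, Pinehurst 4, Claybrook 4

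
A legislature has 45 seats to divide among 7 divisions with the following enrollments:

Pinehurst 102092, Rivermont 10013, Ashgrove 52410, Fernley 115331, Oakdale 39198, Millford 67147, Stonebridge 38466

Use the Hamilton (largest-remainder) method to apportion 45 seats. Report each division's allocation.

Standard divisor: 424657 ÷ 45 ≈ 9436.822.
Standard quotas: Pinehurst 10.8185, Rivermont 1.0611, Ashgrove 5.5538, Fernley 12.2214, Oakdale 4.1537, Millford 7.1154, Stonebridge 4.0762.
Lower quotas: Pinehurst 10, Rivermont 1, Ashgrove 5, Fernley 12, Oakdale 4, Millford 7, Stonebridge 4 (sum 43, leaving 2 seats).
Remainders in descending order: Pinehurst 0.8185, Ashgrove 0.5538, Fernley 0.2214, Oakdale 0.1537, Millford 0.1154, Stonebridge 0.0762, Rivermont 0.0611.
Largest remainders: Pinehurst, Ashgrove receive the extra seats.

Pinehurst: 11; Rivermont: 1; Ashgrove: 6; Fernley: 12; Oakdale: 4; Millford: 7; Stonebridge: 4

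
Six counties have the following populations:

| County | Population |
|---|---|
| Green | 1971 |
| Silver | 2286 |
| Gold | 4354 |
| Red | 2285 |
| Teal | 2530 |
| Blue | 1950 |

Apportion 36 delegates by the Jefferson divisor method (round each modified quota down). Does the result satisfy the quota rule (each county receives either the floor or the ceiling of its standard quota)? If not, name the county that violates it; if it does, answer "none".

none

Standard quotas: Green 4.615, Silver 5.352, Gold 10.194, Red 5.350, Teal 5.924, Blue 4.566.
Jefferson allocation: Green 5, Silver 5, Gold 11, Red 5, Teal 6, Blue 4.
Every allocation lies between the lower and upper quota.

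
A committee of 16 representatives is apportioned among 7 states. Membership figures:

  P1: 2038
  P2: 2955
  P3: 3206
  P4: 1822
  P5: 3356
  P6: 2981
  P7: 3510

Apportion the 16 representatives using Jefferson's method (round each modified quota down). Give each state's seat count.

Standard divisor 19868/16 ≈ 1241.75; standard quotas: P1 1.641, P2 2.380, P3 2.582, P4 1.467, P5 2.703, P6 2.401, P7 2.827.
Rounding down gives 1, 2, 2, 1, 2, 2, 2 = 12 seats, so the divisor must be adjusted.
With modified divisor 1006: modified quotas P1 2.026, P2 2.937, P3 3.187, P4 1.811, P5 3.336, P6 2.963, P7 3.489.
Rounding down: P1 2, P2 2, P3 3, P4 1, P5 3, P6 2, P7 3 (total 16).

P1: 2; P2: 2; P3: 3; P4: 1; P5: 3; P6: 2; P7: 3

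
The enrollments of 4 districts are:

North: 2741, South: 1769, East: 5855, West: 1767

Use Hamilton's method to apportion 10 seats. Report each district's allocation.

Standard divisor: 12132 ÷ 10 ≈ 1213.2.
Standard quotas: North 2.2593, South 1.4581, East 4.8261, West 1.4565.
Lower quotas: North 2, South 1, East 4, West 1 (sum 8, leaving 2 seats).
Remainders in descending order: East 0.8261, South 0.4581, West 0.4565, North 0.2593.
Largest remainders: East, South receive the extra seats.

North=2, South=2, East=5, West=1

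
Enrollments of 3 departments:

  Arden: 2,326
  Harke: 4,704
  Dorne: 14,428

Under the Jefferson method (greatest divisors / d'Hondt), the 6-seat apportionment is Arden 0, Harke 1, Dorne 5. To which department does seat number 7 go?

Priority for the next seat is population ÷ (current seats + 1).
Priorities: Arden 2326.000, Harke 2352.000, Dorne 2404.667.
Highest priority: Dorne.

Dorne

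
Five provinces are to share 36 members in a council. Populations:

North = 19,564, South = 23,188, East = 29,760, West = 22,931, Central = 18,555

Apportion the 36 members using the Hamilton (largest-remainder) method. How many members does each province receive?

Total 113998; standard divisor 113998/36 ≈ 3166.611.
Standard quotas: North 6.1782, South 7.3227, East 9.3981, West 7.2415, Central 5.8596.
Lower quotas: North 6, South 7, East 9, West 7, Central 5 (sum 34, leaving 2 seats).
Remainders in descending order: Central 0.8596, East 0.3981, South 0.3227, West 0.2415, North 0.1782.
Largest remainders: Central, East receive the extra seats.

North: 6, South: 7, East: 10, West: 7, Central: 6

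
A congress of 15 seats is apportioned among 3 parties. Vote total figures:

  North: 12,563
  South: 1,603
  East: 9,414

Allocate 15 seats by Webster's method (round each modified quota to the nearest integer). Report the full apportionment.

North=8, South=1, East=6

Standard divisor 23580/15 ≈ 1572; standard quotas: North 7.992, South 1.020, East 5.989.
Rounding to the nearest integer gives North 8, South 1, East 6 — total 15, matching the house size, so no adjustment is needed.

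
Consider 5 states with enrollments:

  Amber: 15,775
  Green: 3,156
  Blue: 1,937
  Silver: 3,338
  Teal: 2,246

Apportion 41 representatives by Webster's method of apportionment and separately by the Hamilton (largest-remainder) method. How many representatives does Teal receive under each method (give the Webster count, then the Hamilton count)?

3 and 4

Webster: Amber 25, Green 5, Blue 3, Silver 5, Teal 3.
Hamilton: Amber 24, Green 5, Blue 3, Silver 5, Teal 4.
Teal gets 3 under Webster and 4 under Hamilton.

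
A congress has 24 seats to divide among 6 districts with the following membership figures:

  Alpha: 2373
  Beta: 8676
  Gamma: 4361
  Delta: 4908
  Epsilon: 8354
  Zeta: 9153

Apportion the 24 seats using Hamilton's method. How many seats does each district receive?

Total 37825; standard divisor 37825/24 ≈ 1576.042.
Standard quotas: Alpha 1.5057, Beta 5.5049, Gamma 2.7671, Delta 3.1141, Epsilon 5.3006, Zeta 5.8076.
Lower quotas: Alpha 1, Beta 5, Gamma 2, Delta 3, Epsilon 5, Zeta 5 (sum 21, leaving 3 seats).
Remainders in descending order: Zeta 0.8076, Gamma 0.7671, Alpha 0.5057, Beta 0.5049, Epsilon 0.3006, Delta 0.1141.
Largest remainders: Zeta, Gamma, Alpha receive the extra seats.

Alpha 2, Beta 5, Gamma 3, Delta 3, Epsilon 5, Zeta 6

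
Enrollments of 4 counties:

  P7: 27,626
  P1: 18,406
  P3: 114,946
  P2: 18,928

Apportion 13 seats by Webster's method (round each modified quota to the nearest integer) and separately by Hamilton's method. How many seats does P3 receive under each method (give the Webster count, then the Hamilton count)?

9 and 8

Webster: P7 2, P1 1, P3 9, P2 1.
Hamilton: P7 2, P1 1, P3 8, P2 2.
P3 gets 9 under Webster and 8 under Hamilton.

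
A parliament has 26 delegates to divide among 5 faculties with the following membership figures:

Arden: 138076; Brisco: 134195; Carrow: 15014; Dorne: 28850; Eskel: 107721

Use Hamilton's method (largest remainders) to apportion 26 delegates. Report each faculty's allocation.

The standard divisor is 423856/26 ≈ 16302.154.
Standard quotas: Arden 8.4698, Brisco 8.2317, Carrow 0.9210, Dorne 1.7697, Eskel 6.6078.
Lower quotas: Arden 8, Brisco 8, Carrow 0, Dorne 1, Eskel 6 (sum 23, leaving 3 seats).
Remainders in descending order: Carrow 0.9210, Dorne 0.7697, Eskel 0.6078, Arden 0.4698, Brisco 0.2317.
Largest remainders: Carrow, Dorne, Eskel receive the extra seats.

Arden 8; Brisco 8; Carrow 1; Dorne 2; Eskel 7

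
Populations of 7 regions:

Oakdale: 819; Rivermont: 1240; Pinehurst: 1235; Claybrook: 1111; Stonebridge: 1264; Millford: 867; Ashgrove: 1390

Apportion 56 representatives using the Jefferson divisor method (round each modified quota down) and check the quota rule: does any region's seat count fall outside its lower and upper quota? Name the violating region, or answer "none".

none

Standard quotas: Oakdale 5.787, Rivermont 8.761, Pinehurst 8.726, Claybrook 7.850, Stonebridge 8.931, Millford 6.126, Ashgrove 9.821.
Jefferson allocation: Oakdale 5, Rivermont 9, Pinehurst 9, Claybrook 8, Stonebridge 9, Millford 6, Ashgrove 10.
Every allocation lies between the lower and upper quota.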